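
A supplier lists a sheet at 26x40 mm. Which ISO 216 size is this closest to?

Aspect ratio 40/26 ≈ 1.538 (ISO target is √2 ≈ 1.414).
In the C-series (envelope sizes, between A and B): C10 = 28 × 40 mm.
Off by 2 mm total — nearest standard size.

C10 (28 × 40 mm)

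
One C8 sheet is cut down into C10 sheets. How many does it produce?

Each ISO step halves the sheet: 1 × C8 → 2 × C9 → 4 × C10
From C8 to C10 is 2 halving steps: 2^2 = 4.

4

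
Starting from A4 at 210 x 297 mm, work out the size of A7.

A5: ⌊297/2⌋ × 210 = 148 × 210 mm
A6: ⌊210/2⌋ × 148 = 105 × 148 mm
A7: ⌊148/2⌋ × 105 = 74 × 105 mm

74 × 105 mm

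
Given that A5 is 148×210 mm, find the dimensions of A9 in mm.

A6: ⌊210/2⌋ × 148 = 105 × 148 mm
A7: ⌊148/2⌋ × 105 = 74 × 105 mm
A8: ⌊105/2⌋ × 74 = 52 × 74 mm
A9: ⌊74/2⌋ × 52 = 37 × 52 mm

37 × 52 mm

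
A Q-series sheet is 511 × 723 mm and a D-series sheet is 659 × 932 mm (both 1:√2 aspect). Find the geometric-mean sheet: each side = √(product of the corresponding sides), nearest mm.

Short side: √(511 · 659) = √336749 ≈ 580.3 → 580 mm
Long side: √(723 · 932) = √673836 ≈ 820.9 → 821 mm

580 × 821 mm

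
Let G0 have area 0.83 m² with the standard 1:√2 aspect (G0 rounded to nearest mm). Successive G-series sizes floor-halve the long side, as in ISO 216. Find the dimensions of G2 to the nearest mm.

Let G0's short side be w mm. w · w√2 = 0.83 m² = 830,000 mm², so w ≈ 766.1 mm and w√2 ≈ 1083.4 mm → G0 = 766 × 1083 mm.
G1: ⌊1083/2⌋ × 766 = 541 × 766 mm
G2: ⌊766/2⌋ × 541 = 383 × 541 mm

383 × 541 mm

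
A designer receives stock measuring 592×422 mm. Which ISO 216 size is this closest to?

Aspect ratio 592/422 ≈ 1.403 — close to the ISO √2 ≈ 1.414.
In the A-series (A0 area = 1 m²): A2 = 420 × 594 mm.
Off by 4 mm total — nearest standard size.

A2 (420 × 594 mm)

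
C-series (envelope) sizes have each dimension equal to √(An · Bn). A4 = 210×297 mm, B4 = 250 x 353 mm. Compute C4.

Short side: √(210 · 250) = √52500 ≈ 229.1 → 229 mm
Long side: √(297 · 353) = √104841 ≈ 323.8 → 324 mm

229 × 324 mm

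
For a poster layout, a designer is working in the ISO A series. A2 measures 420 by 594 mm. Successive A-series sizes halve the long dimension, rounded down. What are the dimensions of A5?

148 × 210 mm

A3: ⌊594/2⌋ × 420 = 297 × 420 mm
A4: ⌊420/2⌋ × 297 = 210 × 297 mm
A5: ⌊297/2⌋ × 210 = 148 × 210 mm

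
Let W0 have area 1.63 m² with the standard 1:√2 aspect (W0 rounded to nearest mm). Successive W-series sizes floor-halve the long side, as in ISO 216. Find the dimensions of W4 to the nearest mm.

Let W0's short side be w mm. w · w√2 = 1.63 m² = 1,630,000 mm², so w ≈ 1073.6 mm and w√2 ≈ 1518.3 mm → W0 = 1074 × 1518 mm.
W1: ⌊1518/2⌋ × 1074 = 759 × 1074 mm
W2: ⌊1074/2⌋ × 759 = 537 × 759 mm
W3: ⌊759/2⌋ × 537 = 379 × 537 mm
W4: ⌊537/2⌋ × 379 = 268 × 379 mm

268 × 379 mm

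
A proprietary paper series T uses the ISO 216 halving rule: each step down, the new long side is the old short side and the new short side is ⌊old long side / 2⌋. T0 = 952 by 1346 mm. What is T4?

238 × 336 mm

T1: ⌊1346/2⌋ × 952 = 673 × 952 mm
T2: ⌊952/2⌋ × 673 = 476 × 673 mm
T3: ⌊673/2⌋ × 476 = 336 × 476 mm
T4: ⌊476/2⌋ × 336 = 238 × 336 mm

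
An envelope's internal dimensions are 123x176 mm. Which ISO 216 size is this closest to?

B6 (125 × 176 mm)

Aspect ratio 176/123 ≈ 1.431 (ISO target is √2 ≈ 1.414).
In the B-series (B0 = 1000 × 1414 mm): B6 = 125 × 176 mm.
Off by 2 mm total — nearest standard size.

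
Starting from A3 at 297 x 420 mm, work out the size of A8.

A4: ⌊420/2⌋ × 297 = 210 × 297 mm
A5: ⌊297/2⌋ × 210 = 148 × 210 mm
A6: ⌊210/2⌋ × 148 = 105 × 148 mm
A7: ⌊148/2⌋ × 105 = 74 × 105 mm
A8: ⌊105/2⌋ × 74 = 52 × 74 mm

52 × 74 mm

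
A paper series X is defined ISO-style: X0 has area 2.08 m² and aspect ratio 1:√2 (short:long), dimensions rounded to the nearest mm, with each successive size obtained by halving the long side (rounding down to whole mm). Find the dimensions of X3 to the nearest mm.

428 × 606 mm

Let X0's short side be w mm. w · w√2 = 2.08 m² = 2,080,000 mm², so w ≈ 1212.8 mm and w√2 ≈ 1715.1 mm → X0 = 1213 × 1715 mm.
X1: ⌊1715/2⌋ × 1213 = 857 × 1213 mm
X2: ⌊1213/2⌋ × 857 = 606 × 857 mm
X3: ⌊857/2⌋ × 606 = 428 × 606 mm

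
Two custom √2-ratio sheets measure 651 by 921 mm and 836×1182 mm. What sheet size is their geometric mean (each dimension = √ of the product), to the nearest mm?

Short side: √(651 · 836) = √544236 ≈ 737.7 → 738 mm
Long side: √(921 · 1182) = √1088622 ≈ 1043.4 → 1043 mm

738 × 1043 mm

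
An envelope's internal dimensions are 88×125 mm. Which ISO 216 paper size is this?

B7 (88 × 125 mm)

Aspect ratio 125/88 ≈ 1.420 — close to the ISO √2 ≈ 1.414.
In the B-series (B0 = 1000 × 1414 mm): B7 = 88 × 125 mm.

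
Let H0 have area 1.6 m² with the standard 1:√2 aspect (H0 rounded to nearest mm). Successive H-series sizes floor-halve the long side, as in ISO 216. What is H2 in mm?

Let H0's short side be w mm. w · w√2 = 1.6 m² = 1,600,000 mm², so w ≈ 1063.7 mm and w√2 ≈ 1504.2 mm → H0 = 1064 × 1504 mm.
H1: ⌊1504/2⌋ × 1064 = 752 × 1064 mm
H2: ⌊1064/2⌋ × 752 = 532 × 752 mm

532 × 752 mm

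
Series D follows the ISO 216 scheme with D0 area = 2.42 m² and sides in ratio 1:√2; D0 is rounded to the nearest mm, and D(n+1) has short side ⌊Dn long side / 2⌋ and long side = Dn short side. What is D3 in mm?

462 × 654 mm

Let D0's short side be w mm. w · w√2 = 2.42 m² = 2,420,000 mm², so w ≈ 1308.1 mm and w√2 ≈ 1850.0 mm → D0 = 1308 × 1850 mm.
D1: ⌊1850/2⌋ × 1308 = 925 × 1308 mm
D2: ⌊1308/2⌋ × 925 = 654 × 925 mm
D3: ⌊925/2⌋ × 654 = 462 × 654 mm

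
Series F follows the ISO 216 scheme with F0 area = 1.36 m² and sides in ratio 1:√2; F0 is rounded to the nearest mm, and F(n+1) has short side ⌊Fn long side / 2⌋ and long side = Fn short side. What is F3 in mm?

346 × 490 mm

Let F0's short side be w mm. w · w√2 = 1.36 m² = 1,360,000 mm², so w ≈ 980.6 mm and w√2 ≈ 1386.8 mm → F0 = 981 × 1387 mm.
F1: ⌊1387/2⌋ × 981 = 693 × 981 mm
F2: ⌊981/2⌋ × 693 = 490 × 693 mm
F3: ⌊693/2⌋ × 490 = 346 × 490 mm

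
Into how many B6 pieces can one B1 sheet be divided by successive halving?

32

Each ISO step halves the sheet: 1 × B1 → 2 × B2 → 4 × B3 → 8 × B4 → …
From B1 to B6 is 5 halving steps: 2^5 = 32.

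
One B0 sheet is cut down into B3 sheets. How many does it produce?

Each ISO step halves the sheet: 1 × B0 → 2 × B1 → 4 × B2 → 8 × B3
From B0 to B3 is 3 halving steps: 2^3 = 8.

8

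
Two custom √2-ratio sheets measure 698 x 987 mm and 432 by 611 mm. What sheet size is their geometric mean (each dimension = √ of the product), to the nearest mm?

Short side: √(698 · 432) = √301536 ≈ 549.1 → 549 mm
Long side: √(987 · 611) = √603057 ≈ 776.6 → 777 mm

549 × 777 mm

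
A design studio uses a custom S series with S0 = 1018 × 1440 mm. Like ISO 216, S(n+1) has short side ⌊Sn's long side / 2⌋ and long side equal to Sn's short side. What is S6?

127 × 180 mm

S1 = 720 × 1018 mm (from S0 by 1 halving).
S2: ⌊1018/2⌋ × 720 = 509 × 720 mm
S3: ⌊720/2⌋ × 509 = 360 × 509 mm
S4: ⌊509/2⌋ × 360 = 254 × 360 mm
S5: ⌊360/2⌋ × 254 = 180 × 254 mm
S6: ⌊254/2⌋ × 180 = 127 × 180 mm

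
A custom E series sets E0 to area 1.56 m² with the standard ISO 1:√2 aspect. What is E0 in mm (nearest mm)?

Let the short side be w mm. Then w · w√2 = 1.56 m² = 1,560,000 mm².
w² = 1,560,000/√2, so w ≈ 1050.3 mm; long side = w√2 ≈ 1485.3 mm.

1050 × 1485 mm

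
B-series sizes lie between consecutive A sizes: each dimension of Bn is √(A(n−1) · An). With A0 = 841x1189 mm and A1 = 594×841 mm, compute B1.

Short side: √(841 · 594) = √499554 ≈ 706.8 → 707 mm
Long side: √(1189 · 841) = √999949 ≈ 1000.0 → 1000 mm

707 × 1000 mm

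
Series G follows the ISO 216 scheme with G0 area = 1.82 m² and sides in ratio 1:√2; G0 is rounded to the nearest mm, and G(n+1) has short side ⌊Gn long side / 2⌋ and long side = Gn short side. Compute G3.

Let G0's short side be w mm. w · w√2 = 1.82 m² = 1,820,000 mm², so w ≈ 1134.4 mm and w√2 ≈ 1604.3 mm → G0 = 1134 × 1604 mm.
G1: ⌊1604/2⌋ × 1134 = 802 × 1134 mm
G2: ⌊1134/2⌋ × 802 = 567 × 802 mm
G3: ⌊802/2⌋ × 567 = 401 × 567 mm

401 × 567 mm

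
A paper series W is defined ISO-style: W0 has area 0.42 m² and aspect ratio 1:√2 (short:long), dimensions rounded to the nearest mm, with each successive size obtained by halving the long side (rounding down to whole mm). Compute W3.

Let W0's short side be w mm. w · w√2 = 0.42 m² = 420,000 mm², so w ≈ 545.0 mm and w√2 ≈ 770.7 mm → W0 = 545 × 771 mm.
W1: ⌊771/2⌋ × 545 = 385 × 545 mm
W2: ⌊545/2⌋ × 385 = 272 × 385 mm
W3: ⌊385/2⌋ × 272 = 192 × 272 mm

192 × 272 mm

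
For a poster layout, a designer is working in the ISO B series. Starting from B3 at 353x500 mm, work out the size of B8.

62 × 88 mm

B4: ⌊500/2⌋ × 353 = 250 × 353 mm
B5: ⌊353/2⌋ × 250 = 176 × 250 mm
B6: ⌊250/2⌋ × 176 = 125 × 176 mm
B7: ⌊176/2⌋ × 125 = 88 × 125 mm
B8: ⌊125/2⌋ × 88 = 62 × 88 mm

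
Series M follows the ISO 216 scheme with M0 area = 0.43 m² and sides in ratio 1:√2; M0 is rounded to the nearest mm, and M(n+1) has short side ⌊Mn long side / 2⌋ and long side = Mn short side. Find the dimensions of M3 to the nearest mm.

Let M0's short side be w mm. w · w√2 = 0.43 m² = 430,000 mm², so w ≈ 551.4 mm and w√2 ≈ 779.8 mm → M0 = 551 × 780 mm.
M1: ⌊780/2⌋ × 551 = 390 × 551 mm
M2: ⌊551/2⌋ × 390 = 275 × 390 mm
M3: ⌊390/2⌋ × 275 = 195 × 275 mm

195 × 275 mm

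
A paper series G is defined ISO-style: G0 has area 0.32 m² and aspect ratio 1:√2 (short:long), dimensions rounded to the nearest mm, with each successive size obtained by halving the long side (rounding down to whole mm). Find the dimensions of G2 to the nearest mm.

Let G0's short side be w mm. w · w√2 = 0.32 m² = 320,000 mm², so w ≈ 475.7 mm and w√2 ≈ 672.7 mm → G0 = 476 × 673 mm.
G1: ⌊673/2⌋ × 476 = 336 × 476 mm
G2: ⌊476/2⌋ × 336 = 238 × 336 mm

238 × 336 mm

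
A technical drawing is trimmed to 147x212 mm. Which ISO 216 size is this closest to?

A5 (148 × 210 mm)

Aspect ratio 212/147 ≈ 1.442 (ISO target is √2 ≈ 1.414).
In the A-series (A0 area = 1 m²): A5 = 148 × 210 mm.
Off by 3 mm total — nearest standard size.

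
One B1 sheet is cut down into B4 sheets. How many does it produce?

8

Each ISO step halves the sheet: 1 × B1 → 2 × B2 → 4 × B3 → 8 × B4
From B1 to B4 is 3 halving steps: 2^3 = 8.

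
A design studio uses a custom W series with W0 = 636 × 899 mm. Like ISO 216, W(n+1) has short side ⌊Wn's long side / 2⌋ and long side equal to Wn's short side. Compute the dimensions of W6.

79 × 112 mm

W1 = 449 × 636 mm (from W0 by 1 halving).
W2: ⌊636/2⌋ × 449 = 318 × 449 mm
W3: ⌊449/2⌋ × 318 = 224 × 318 mm
W4: ⌊318/2⌋ × 224 = 159 × 224 mm
W5: ⌊224/2⌋ × 159 = 112 × 159 mm
W6: ⌊159/2⌋ × 112 = 79 × 112 mm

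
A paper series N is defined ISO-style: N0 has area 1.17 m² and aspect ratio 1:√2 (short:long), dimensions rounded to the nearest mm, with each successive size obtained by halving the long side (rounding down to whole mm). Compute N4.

Let N0's short side be w mm. w · w√2 = 1.17 m² = 1,170,000 mm², so w ≈ 909.6 mm and w√2 ≈ 1286.3 mm → N0 = 910 × 1286 mm.
N1: ⌊1286/2⌋ × 910 = 643 × 910 mm
N2: ⌊910/2⌋ × 643 = 455 × 643 mm
N3: ⌊643/2⌋ × 455 = 321 × 455 mm
N4: ⌊455/2⌋ × 321 = 227 × 321 mm

227 × 321 mm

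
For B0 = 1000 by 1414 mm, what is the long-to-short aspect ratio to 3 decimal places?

1414 / 1000 = 1.414
Matches √2 ≈ 1.414 — the ISO 216 defining ratio.

1.414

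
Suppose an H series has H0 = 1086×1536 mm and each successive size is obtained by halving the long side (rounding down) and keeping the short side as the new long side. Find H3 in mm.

384 × 543 mm

H1 = 768 × 1086 mm (from H0 by 1 halving).
H2: ⌊1086/2⌋ × 768 = 543 × 768 mm
H3: ⌊768/2⌋ × 543 = 384 × 543 mm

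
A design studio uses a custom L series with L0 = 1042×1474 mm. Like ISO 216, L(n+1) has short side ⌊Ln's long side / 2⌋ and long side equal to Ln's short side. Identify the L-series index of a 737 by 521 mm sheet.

L0: 1042 × 1474 mm
L1: 737 × 1042 mm
L2: 521 × 737 mm
L3: 368 × 521 mm
→ matches L2.

L2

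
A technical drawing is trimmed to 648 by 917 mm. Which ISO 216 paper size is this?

Aspect ratio 917/648 ≈ 1.415 — close to the ISO √2 ≈ 1.414.
In the C-series (envelope sizes, between A and B): C1 = 648 × 917 mm.

C1 (648 × 917 mm)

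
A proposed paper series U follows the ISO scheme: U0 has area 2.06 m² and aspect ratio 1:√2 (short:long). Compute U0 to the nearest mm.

1207 × 1707 mm

Let the short side be w mm. Then w · w√2 = 2.06 m² = 2,060,000 mm².
w² = 2,060,000/√2, so w ≈ 1206.9 mm; long side = w√2 ≈ 1706.8 mm.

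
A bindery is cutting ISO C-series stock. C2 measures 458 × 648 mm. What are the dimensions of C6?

114 × 162 mm

C3: ⌊648/2⌋ × 458 = 324 × 458 mm
C4: ⌊458/2⌋ × 324 = 229 × 324 mm
C5: ⌊324/2⌋ × 229 = 162 × 229 mm
C6: ⌊229/2⌋ × 162 = 114 × 162 mm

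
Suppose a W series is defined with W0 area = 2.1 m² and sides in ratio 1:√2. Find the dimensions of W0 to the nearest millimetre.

1219 × 1723 mm

Let the short side be w mm. Then w · w√2 = 2.1 m² = 2,100,000 mm².
w² = 2,100,000/√2, so w ≈ 1218.6 mm; long side = w√2 ≈ 1723.3 mm.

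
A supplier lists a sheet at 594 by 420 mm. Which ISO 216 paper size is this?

Aspect ratio 594/420 ≈ 1.414 — close to the ISO √2 ≈ 1.414.
In the A-series (A0 area = 1 m²): A2 = 420 × 594 mm.

A2 (420 × 594 mm)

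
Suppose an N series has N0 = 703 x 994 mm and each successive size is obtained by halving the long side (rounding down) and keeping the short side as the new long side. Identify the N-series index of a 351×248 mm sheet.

N3

N0: 703 × 994 mm
N1: 497 × 703 mm
N2: 351 × 497 mm
N3: 248 × 351 mm
N4: 175 × 248 mm
→ matches N3.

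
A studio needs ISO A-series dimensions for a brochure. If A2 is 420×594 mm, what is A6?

A3: ⌊594/2⌋ × 420 = 297 × 420 mm
A4: ⌊420/2⌋ × 297 = 210 × 297 mm
A5: ⌊297/2⌋ × 210 = 148 × 210 mm
A6: ⌊210/2⌋ × 148 = 105 × 148 mm

105 × 148 mm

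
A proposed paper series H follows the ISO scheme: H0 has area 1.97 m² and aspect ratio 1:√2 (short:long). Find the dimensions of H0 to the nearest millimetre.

1180 × 1669 mm

Let the short side be w mm. Then w · w√2 = 1.97 m² = 1,970,000 mm².
w² = 1,970,000/√2, so w ≈ 1180.3 mm; long side = w√2 ≈ 1669.1 mm.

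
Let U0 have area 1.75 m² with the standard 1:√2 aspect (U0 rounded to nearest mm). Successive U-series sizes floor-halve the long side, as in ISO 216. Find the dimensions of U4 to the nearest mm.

278 × 393 mm

Let U0's short side be w mm. w · w√2 = 1.75 m² = 1,750,000 mm², so w ≈ 1112.4 mm and w√2 ≈ 1573.2 mm → U0 = 1112 × 1573 mm.
U1: ⌊1573/2⌋ × 1112 = 786 × 1112 mm
U2: ⌊1112/2⌋ × 786 = 556 × 786 mm
U3: ⌊786/2⌋ × 556 = 393 × 556 mm
U4: ⌊556/2⌋ × 393 = 278 × 393 mm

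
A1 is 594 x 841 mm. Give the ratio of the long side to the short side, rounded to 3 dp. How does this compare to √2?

1.416

841 / 594 = 1.416
ISO 216 targets √2 ≈ 1.414; the +0.002 deviation is from mm rounding.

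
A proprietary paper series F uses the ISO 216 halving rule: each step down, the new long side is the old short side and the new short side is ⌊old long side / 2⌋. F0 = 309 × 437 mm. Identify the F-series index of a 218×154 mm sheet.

F0: 309 × 437 mm
F1: 218 × 309 mm
F2: 154 × 218 mm
F3: 109 × 154 mm
→ matches F2.

F2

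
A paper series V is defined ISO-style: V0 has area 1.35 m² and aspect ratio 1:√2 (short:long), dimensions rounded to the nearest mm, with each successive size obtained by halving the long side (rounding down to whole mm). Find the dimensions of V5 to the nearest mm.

Let V0's short side be w mm. w · w√2 = 1.35 m² = 1,350,000 mm², so w ≈ 977.0 mm and w√2 ≈ 1381.7 mm → V0 = 977 × 1382 mm.
V1: ⌊1382/2⌋ × 977 = 691 × 977 mm
V2: ⌊977/2⌋ × 691 = 488 × 691 mm
V3: ⌊691/2⌋ × 488 = 345 × 488 mm
V4: ⌊488/2⌋ × 345 = 244 × 345 mm
V5: ⌊345/2⌋ × 244 = 172 × 244 mm

172 × 244 mm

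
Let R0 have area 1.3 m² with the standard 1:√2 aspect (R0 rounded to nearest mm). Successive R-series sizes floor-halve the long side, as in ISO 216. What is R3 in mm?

339 × 479 mm

Let R0's short side be w mm. w · w√2 = 1.3 m² = 1,300,000 mm², so w ≈ 958.8 mm and w√2 ≈ 1355.9 mm → R0 = 959 × 1356 mm.
R1: ⌊1356/2⌋ × 959 = 678 × 959 mm
R2: ⌊959/2⌋ × 678 = 479 × 678 mm
R3: ⌊678/2⌋ × 479 = 339 × 479 mm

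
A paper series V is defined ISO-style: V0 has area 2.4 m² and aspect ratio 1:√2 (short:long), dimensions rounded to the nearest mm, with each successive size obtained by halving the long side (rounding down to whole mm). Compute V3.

460 × 651 mm

Let V0's short side be w mm. w · w√2 = 2.4 m² = 2,400,000 mm², so w ≈ 1302.7 mm and w√2 ≈ 1842.3 mm → V0 = 1303 × 1842 mm.
V1: ⌊1842/2⌋ × 1303 = 921 × 1303 mm
V2: ⌊1303/2⌋ × 921 = 651 × 921 mm
V3: ⌊921/2⌋ × 651 = 460 × 651 mm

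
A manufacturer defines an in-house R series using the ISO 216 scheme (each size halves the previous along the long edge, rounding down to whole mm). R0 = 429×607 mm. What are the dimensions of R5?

R1: ⌊607/2⌋ × 429 = 303 × 429 mm
R2: ⌊429/2⌋ × 303 = 214 × 303 mm
R3: ⌊303/2⌋ × 214 = 151 × 214 mm
R4: ⌊214/2⌋ × 151 = 107 × 151 mm
R5: ⌊151/2⌋ × 107 = 75 × 107 mm

75 × 107 mm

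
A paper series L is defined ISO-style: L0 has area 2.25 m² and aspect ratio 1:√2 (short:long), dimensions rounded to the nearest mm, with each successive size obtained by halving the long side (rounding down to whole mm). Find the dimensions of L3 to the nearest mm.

446 × 630 mm

Let L0's short side be w mm. w · w√2 = 2.25 m² = 2,250,000 mm², so w ≈ 1261.3 mm and w√2 ≈ 1783.8 mm → L0 = 1261 × 1784 mm.
L1: ⌊1784/2⌋ × 1261 = 892 × 1261 mm
L2: ⌊1261/2⌋ × 892 = 630 × 892 mm
L3: ⌊892/2⌋ × 630 = 446 × 630 mm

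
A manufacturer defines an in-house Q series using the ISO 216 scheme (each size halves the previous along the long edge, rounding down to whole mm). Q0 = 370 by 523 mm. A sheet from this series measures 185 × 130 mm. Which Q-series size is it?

Q3

Q0: 370 × 523 mm
Q1: 261 × 370 mm
Q2: 185 × 261 mm
Q3: 130 × 185 mm
Q4: 92 × 130 mm
→ matches Q3.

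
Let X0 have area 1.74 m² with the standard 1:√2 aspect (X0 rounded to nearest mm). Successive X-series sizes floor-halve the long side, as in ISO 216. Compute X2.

Let X0's short side be w mm. w · w√2 = 1.74 m² = 1,740,000 mm², so w ≈ 1109.2 mm and w√2 ≈ 1568.7 mm → X0 = 1109 × 1569 mm.
X1: ⌊1569/2⌋ × 1109 = 784 × 1109 mm
X2: ⌊1109/2⌋ × 784 = 554 × 784 mm

554 × 784 mm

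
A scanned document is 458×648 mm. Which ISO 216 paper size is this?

C2 (458 × 648 mm)

Aspect ratio 648/458 ≈ 1.415 — close to the ISO √2 ≈ 1.414.
In the C-series (envelope sizes, between A and B): C2 = 458 × 648 mm.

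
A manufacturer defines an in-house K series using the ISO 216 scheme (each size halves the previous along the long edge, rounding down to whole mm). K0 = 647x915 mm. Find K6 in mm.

K1: ⌊915/2⌋ × 647 = 457 × 647 mm
K2: ⌊647/2⌋ × 457 = 323 × 457 mm
K3: ⌊457/2⌋ × 323 = 228 × 323 mm
K4: ⌊323/2⌋ × 228 = 161 × 228 mm
K5: ⌊228/2⌋ × 161 = 114 × 161 mm
K6: ⌊161/2⌋ × 114 = 80 × 114 mm

80 × 114 mm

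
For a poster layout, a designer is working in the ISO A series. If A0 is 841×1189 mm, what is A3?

A1: ⌊1189/2⌋ × 841 = 594 × 841 mm
A2: ⌊841/2⌋ × 594 = 420 × 594 mm
A3: ⌊594/2⌋ × 420 = 297 × 420 mm

297 × 420 mm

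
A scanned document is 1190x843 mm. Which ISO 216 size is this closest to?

Aspect ratio 1190/843 ≈ 1.412 — close to the ISO √2 ≈ 1.414.
In the A-series (A0 area = 1 m²): A0 = 841 × 1189 mm.
Off by 3 mm total — nearest standard size.

A0 (841 × 1189 mm)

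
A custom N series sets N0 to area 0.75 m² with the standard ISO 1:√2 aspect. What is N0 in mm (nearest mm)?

Let the short side be w mm. Then w · w√2 = 0.75 m² = 750,000 mm².
w² = 750,000/√2, so w ≈ 728.2 mm; long side = w√2 ≈ 1029.9 mm.

728 × 1030 mm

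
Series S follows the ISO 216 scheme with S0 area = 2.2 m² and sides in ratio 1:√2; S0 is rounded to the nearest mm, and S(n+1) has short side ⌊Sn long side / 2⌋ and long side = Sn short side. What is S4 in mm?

311 × 441 mm

Let S0's short side be w mm. w · w√2 = 2.2 m² = 2,200,000 mm², so w ≈ 1247.3 mm and w√2 ≈ 1763.9 mm → S0 = 1247 × 1764 mm.
S1: ⌊1764/2⌋ × 1247 = 882 × 1247 mm
S2: ⌊1247/2⌋ × 882 = 623 × 882 mm
S3: ⌊882/2⌋ × 623 = 441 × 623 mm
S4: ⌊623/2⌋ × 441 = 311 × 441 mm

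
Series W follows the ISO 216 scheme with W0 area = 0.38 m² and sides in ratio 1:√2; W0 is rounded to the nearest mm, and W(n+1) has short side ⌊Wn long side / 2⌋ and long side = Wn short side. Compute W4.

129 × 183 mm

Let W0's short side be w mm. w · w√2 = 0.38 m² = 380,000 mm², so w ≈ 518.4 mm and w√2 ≈ 733.1 mm → W0 = 518 × 733 mm.
W1: ⌊733/2⌋ × 518 = 366 × 518 mm
W2: ⌊518/2⌋ × 366 = 259 × 366 mm
W3: ⌊366/2⌋ × 259 = 183 × 259 mm
W4: ⌊259/2⌋ × 183 = 129 × 183 mm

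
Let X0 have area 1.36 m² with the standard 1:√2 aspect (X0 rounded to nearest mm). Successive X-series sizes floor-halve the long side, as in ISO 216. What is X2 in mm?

490 × 693 mm

Let X0's short side be w mm. w · w√2 = 1.36 m² = 1,360,000 mm², so w ≈ 980.6 mm and w√2 ≈ 1386.8 mm → X0 = 981 × 1387 mm.
X1: ⌊1387/2⌋ × 981 = 693 × 981 mm
X2: ⌊981/2⌋ × 693 = 490 × 693 mm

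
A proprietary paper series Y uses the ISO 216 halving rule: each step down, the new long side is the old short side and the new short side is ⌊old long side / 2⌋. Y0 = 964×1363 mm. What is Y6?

120 × 170 mm

Y1: ⌊1363/2⌋ × 964 = 681 × 964 mm
Y2: ⌊964/2⌋ × 681 = 482 × 681 mm
Y3: ⌊681/2⌋ × 482 = 340 × 482 mm
Y4: ⌊482/2⌋ × 340 = 241 × 340 mm
Y5: ⌊340/2⌋ × 241 = 170 × 241 mm
Y6: ⌊241/2⌋ × 170 = 120 × 170 mm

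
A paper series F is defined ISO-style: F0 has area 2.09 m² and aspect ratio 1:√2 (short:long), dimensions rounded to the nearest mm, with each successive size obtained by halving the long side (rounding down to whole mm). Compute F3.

429 × 608 mm

Let F0's short side be w mm. w · w√2 = 2.09 m² = 2,090,000 mm², so w ≈ 1215.7 mm and w√2 ≈ 1719.2 mm → F0 = 1216 × 1719 mm.
F1: ⌊1719/2⌋ × 1216 = 859 × 1216 mm
F2: ⌊1216/2⌋ × 859 = 608 × 859 mm
F3: ⌊859/2⌋ × 608 = 429 × 608 mm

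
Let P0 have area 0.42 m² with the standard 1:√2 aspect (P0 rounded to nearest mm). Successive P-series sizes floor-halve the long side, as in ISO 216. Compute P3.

192 × 272 mm

Let P0's short side be w mm. w · w√2 = 0.42 m² = 420,000 mm², so w ≈ 545.0 mm and w√2 ≈ 770.7 mm → P0 = 545 × 771 mm.
P1: ⌊771/2⌋ × 545 = 385 × 545 mm
P2: ⌊545/2⌋ × 385 = 272 × 385 mm
P3: ⌊385/2⌋ × 272 = 192 × 272 mm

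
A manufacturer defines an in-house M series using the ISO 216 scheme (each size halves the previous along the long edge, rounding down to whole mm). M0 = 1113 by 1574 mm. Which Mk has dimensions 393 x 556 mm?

M3

M0: 1113 × 1574 mm
M1: 787 × 1113 mm
M2: 556 × 787 mm
M3: 393 × 556 mm
M4: 278 × 393 mm
→ matches M3.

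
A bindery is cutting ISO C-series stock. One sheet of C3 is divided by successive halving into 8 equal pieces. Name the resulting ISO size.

8 = 2^3, so 3 halving steps.
C3 → C4 → … → C6 after 3 steps.

C6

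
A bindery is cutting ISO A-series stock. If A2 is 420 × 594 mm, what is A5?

148 × 210 mm

A3: ⌊594/2⌋ × 420 = 297 × 420 mm
A4: ⌊420/2⌋ × 297 = 210 × 297 mm
A5: ⌊297/2⌋ × 210 = 148 × 210 mm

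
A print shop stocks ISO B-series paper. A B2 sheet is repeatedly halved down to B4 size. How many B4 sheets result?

Each ISO step halves the sheet: 1 × B2 → 2 × B3 → 4 × B4
From B2 to B4 is 2 halving steps: 2^2 = 4.

4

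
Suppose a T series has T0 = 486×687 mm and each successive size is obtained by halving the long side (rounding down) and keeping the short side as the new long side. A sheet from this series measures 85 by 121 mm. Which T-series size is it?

T5

T0: 486 × 687 mm
T1: 343 × 486 mm
T2: 243 × 343 mm
T3: 171 × 243 mm
T4: 121 × 171 mm
T5: 85 × 121 mm
T6: 60 × 85 mm
→ matches T5.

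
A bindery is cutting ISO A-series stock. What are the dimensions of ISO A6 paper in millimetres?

A0 = 841 × 1189 mm (A0 has area 1 m², aspect 1:√2).
A1: ⌊1189/2⌋ × 841 = 594 × 841 mm
A2: ⌊841/2⌋ × 594 = 420 × 594 mm
A3: ⌊594/2⌋ × 420 = 297 × 420 mm
A4: ⌊420/2⌋ × 297 = 210 × 297 mm
A5: ⌊297/2⌋ × 210 = 148 × 210 mm
A6: ⌊210/2⌋ × 148 = 105 × 148 mm

105 × 148 mm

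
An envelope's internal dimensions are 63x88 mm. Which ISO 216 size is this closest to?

B8 (62 × 88 mm)

Aspect ratio 88/63 ≈ 1.397 (ISO target is √2 ≈ 1.414).
In the B-series (B0 = 1000 × 1414 mm): B8 = 62 × 88 mm.
Off by 1 mm total — nearest standard size.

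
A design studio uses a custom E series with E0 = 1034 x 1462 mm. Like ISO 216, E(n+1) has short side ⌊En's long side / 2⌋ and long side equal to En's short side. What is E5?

182 × 258 mm

E1: ⌊1462/2⌋ × 1034 = 731 × 1034 mm
E2: ⌊1034/2⌋ × 731 = 517 × 731 mm
E3: ⌊731/2⌋ × 517 = 365 × 517 mm
E4: ⌊517/2⌋ × 365 = 258 × 365 mm
E5: ⌊365/2⌋ × 258 = 182 × 258 mm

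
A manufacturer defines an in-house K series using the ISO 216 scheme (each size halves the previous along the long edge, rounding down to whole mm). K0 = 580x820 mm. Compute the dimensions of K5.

102 × 145 mm

K1: ⌊820/2⌋ × 580 = 410 × 580 mm
K2: ⌊580/2⌋ × 410 = 290 × 410 mm
K3: ⌊410/2⌋ × 290 = 205 × 290 mm
K4: ⌊290/2⌋ × 205 = 145 × 205 mm
K5: ⌊205/2⌋ × 145 = 102 × 145 mm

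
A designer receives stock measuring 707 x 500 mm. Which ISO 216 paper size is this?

Aspect ratio 707/500 ≈ 1.414 — close to the ISO √2 ≈ 1.414.
In the B-series (B0 = 1000 × 1414 mm): B2 = 500 × 707 mm.

B2 (500 × 707 mm)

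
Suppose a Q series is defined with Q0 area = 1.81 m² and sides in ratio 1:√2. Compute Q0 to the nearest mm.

1131 × 1600 mm

Let the short side be w mm. Then w · w√2 = 1.81 m² = 1,810,000 mm².
w² = 1,810,000/√2, so w ≈ 1131.3 mm; long side = w√2 ≈ 1599.9 mm.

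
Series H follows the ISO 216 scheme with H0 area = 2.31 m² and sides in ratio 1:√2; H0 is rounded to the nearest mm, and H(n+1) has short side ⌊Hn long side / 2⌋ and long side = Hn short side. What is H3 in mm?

Let H0's short side be w mm. w · w√2 = 2.31 m² = 2,310,000 mm², so w ≈ 1278.1 mm and w√2 ≈ 1807.4 mm → H0 = 1278 × 1807 mm.
H1: ⌊1807/2⌋ × 1278 = 903 × 1278 mm
H2: ⌊1278/2⌋ × 903 = 639 × 903 mm
H3: ⌊903/2⌋ × 639 = 451 × 639 mm

451 × 639 mm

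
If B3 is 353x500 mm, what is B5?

B4: ⌊500/2⌋ × 353 = 250 × 353 mm
B5: ⌊353/2⌋ × 250 = 176 × 250 mm

176 × 250 mm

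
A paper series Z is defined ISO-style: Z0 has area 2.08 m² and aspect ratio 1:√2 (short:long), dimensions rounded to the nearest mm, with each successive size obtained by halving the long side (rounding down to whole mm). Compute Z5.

214 × 303 mm

Let Z0's short side be w mm. w · w√2 = 2.08 m² = 2,080,000 mm², so w ≈ 1212.8 mm and w√2 ≈ 1715.1 mm → Z0 = 1213 × 1715 mm.
Z1: ⌊1715/2⌋ × 1213 = 857 × 1213 mm
Z2: ⌊1213/2⌋ × 857 = 606 × 857 mm
Z3: ⌊857/2⌋ × 606 = 428 × 606 mm
Z4: ⌊606/2⌋ × 428 = 303 × 428 mm
Z5: ⌊428/2⌋ × 303 = 214 × 303 mm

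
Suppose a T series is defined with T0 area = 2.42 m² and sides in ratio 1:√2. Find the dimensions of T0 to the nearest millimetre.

1308 × 1850 mm

Let the short side be w mm. Then w · w√2 = 2.42 m² = 2,420,000 mm².
w² = 2,420,000/√2, so w ≈ 1308.1 mm; long side = w√2 ≈ 1850.0 mm.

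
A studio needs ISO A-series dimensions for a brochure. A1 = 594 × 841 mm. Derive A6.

A2: ⌊841/2⌋ × 594 = 420 × 594 mm
A3: ⌊594/2⌋ × 420 = 297 × 420 mm
A4: ⌊420/2⌋ × 297 = 210 × 297 mm
A5: ⌊297/2⌋ × 210 = 148 × 210 mm
A6: ⌊210/2⌋ × 148 = 105 × 148 mm

105 × 148 mm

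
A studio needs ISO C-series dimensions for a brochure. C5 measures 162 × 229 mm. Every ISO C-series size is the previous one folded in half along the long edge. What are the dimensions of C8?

C6: ⌊229/2⌋ × 162 = 114 × 162 mm
C7: ⌊162/2⌋ × 114 = 81 × 114 mm
C8: ⌊114/2⌋ × 81 = 57 × 81 mm

57 × 81 mm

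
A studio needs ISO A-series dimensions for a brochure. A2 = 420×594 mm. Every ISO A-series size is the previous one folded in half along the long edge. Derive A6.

A3: ⌊594/2⌋ × 420 = 297 × 420 mm
A4: ⌊420/2⌋ × 297 = 210 × 297 mm
A5: ⌊297/2⌋ × 210 = 148 × 210 mm
A6: ⌊210/2⌋ × 148 = 105 × 148 mm

105 × 148 mm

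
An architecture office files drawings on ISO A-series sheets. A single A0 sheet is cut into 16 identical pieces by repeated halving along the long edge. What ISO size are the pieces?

A4

16 = 2^4, so 4 halving steps.
A0 → A1 → … → A4 after 4 steps.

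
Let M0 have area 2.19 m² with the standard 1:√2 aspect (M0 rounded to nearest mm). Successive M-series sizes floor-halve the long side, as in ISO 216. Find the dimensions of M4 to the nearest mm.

Let M0's short side be w mm. w · w√2 = 2.19 m² = 2,190,000 mm², so w ≈ 1244.4 mm and w√2 ≈ 1759.9 mm → M0 = 1244 × 1760 mm.
M1: ⌊1760/2⌋ × 1244 = 880 × 1244 mm
M2: ⌊1244/2⌋ × 880 = 622 × 880 mm
M3: ⌊880/2⌋ × 622 = 440 × 622 mm
M4: ⌊622/2⌋ × 440 = 311 × 440 mm

311 × 440 mm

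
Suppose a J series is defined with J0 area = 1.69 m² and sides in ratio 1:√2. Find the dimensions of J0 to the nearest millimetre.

Let the short side be w mm. Then w · w√2 = 1.69 m² = 1,690,000 mm².
w² = 1,690,000/√2, so w ≈ 1093.2 mm; long side = w√2 ≈ 1546.0 mm.

1093 × 1546 mm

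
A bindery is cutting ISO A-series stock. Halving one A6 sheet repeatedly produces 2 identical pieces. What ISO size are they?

A7

2 = 2^1, so 1 halving step.
A6 → A7 → … → A7 after 1 step.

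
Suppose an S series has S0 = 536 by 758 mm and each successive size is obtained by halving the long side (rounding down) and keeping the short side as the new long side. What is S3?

189 × 268 mm

S1: ⌊758/2⌋ × 536 = 379 × 536 mm
S2: ⌊536/2⌋ × 379 = 268 × 379 mm
S3: ⌊379/2⌋ × 268 = 189 × 268 mm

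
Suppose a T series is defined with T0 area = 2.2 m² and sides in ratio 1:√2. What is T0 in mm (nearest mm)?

Let the short side be w mm. Then w · w√2 = 2.2 m² = 2,200,000 mm².
w² = 2,200,000/√2, so w ≈ 1247.3 mm; long side = w√2 ≈ 1763.9 mm.

1247 × 1764 mm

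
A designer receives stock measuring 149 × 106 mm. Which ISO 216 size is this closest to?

Aspect ratio 149/106 ≈ 1.406 — close to the ISO √2 ≈ 1.414.
In the A-series (A0 area = 1 m²): A6 = 105 × 148 mm.
Off by 2 mm total — nearest standard size.

A6 (105 × 148 mm)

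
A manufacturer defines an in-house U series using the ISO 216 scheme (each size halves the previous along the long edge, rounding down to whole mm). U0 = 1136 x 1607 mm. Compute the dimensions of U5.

200 × 284 mm

U1: ⌊1607/2⌋ × 1136 = 803 × 1136 mm
U2: ⌊1136/2⌋ × 803 = 568 × 803 mm
U3: ⌊803/2⌋ × 568 = 401 × 568 mm
U4: ⌊568/2⌋ × 401 = 284 × 401 mm
U5: ⌊401/2⌋ × 284 = 200 × 284 mm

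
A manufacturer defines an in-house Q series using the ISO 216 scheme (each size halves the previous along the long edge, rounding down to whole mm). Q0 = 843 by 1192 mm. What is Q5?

149 × 210 mm

Q1: ⌊1192/2⌋ × 843 = 596 × 843 mm
Q2: ⌊843/2⌋ × 596 = 421 × 596 mm
Q3: ⌊596/2⌋ × 421 = 298 × 421 mm
Q4: ⌊421/2⌋ × 298 = 210 × 298 mm
Q5: ⌊298/2⌋ × 210 = 149 × 210 mm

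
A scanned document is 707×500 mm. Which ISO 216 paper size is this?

B2 (500 × 707 mm)

Aspect ratio 707/500 ≈ 1.414 — close to the ISO √2 ≈ 1.414.
In the B-series (B0 = 1000 × 1414 mm): B2 = 500 × 707 mm.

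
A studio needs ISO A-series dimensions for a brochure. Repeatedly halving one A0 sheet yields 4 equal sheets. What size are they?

A2

4 = 2^2, so 2 halving steps.
A0 → A1 → … → A2 after 2 steps.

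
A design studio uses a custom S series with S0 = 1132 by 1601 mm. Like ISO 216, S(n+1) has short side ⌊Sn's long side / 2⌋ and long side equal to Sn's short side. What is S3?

S1: ⌊1601/2⌋ × 1132 = 800 × 1132 mm
S2: ⌊1132/2⌋ × 800 = 566 × 800 mm
S3: ⌊800/2⌋ × 566 = 400 × 566 mm

400 × 566 mm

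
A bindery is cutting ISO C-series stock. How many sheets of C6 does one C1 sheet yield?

Each ISO step halves the sheet: 1 × C1 → 2 × C2 → 4 × C3 → 8 × C4 → …
From C1 to C6 is 5 halving steps: 2^5 = 32.

32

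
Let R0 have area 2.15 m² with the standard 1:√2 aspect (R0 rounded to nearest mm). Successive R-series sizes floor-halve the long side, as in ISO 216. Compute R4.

Let R0's short side be w mm. w · w√2 = 2.15 m² = 2,150,000 mm², so w ≈ 1233.0 mm and w√2 ≈ 1743.7 mm → R0 = 1233 × 1744 mm.
R1: ⌊1744/2⌋ × 1233 = 872 × 1233 mm
R2: ⌊1233/2⌋ × 872 = 616 × 872 mm
R3: ⌊872/2⌋ × 616 = 436 × 616 mm
R4: ⌊616/2⌋ × 436 = 308 × 436 mm

308 × 436 mm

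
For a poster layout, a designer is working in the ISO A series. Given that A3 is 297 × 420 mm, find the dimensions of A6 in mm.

A4: ⌊420/2⌋ × 297 = 210 × 297 mm
A5: ⌊297/2⌋ × 210 = 148 × 210 mm
A6: ⌊210/2⌋ × 148 = 105 × 148 mm

105 × 148 mm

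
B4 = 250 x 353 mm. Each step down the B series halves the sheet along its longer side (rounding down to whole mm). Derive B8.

B5: ⌊353/2⌋ × 250 = 176 × 250 mm
B6: ⌊250/2⌋ × 176 = 125 × 176 mm
B7: ⌊176/2⌋ × 125 = 88 × 125 mm
B8: ⌊125/2⌋ × 88 = 62 × 88 mm

62 × 88 mm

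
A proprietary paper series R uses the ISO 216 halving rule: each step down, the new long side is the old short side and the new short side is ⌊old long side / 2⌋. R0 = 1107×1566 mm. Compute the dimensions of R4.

276 × 391 mm

R1 = 783 × 1107 mm (from R0 by 1 halving).
R2: ⌊1107/2⌋ × 783 = 553 × 783 mm
R3: ⌊783/2⌋ × 553 = 391 × 553 mm
R4: ⌊553/2⌋ × 391 = 276 × 391 mm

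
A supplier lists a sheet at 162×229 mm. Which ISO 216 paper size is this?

Aspect ratio 229/162 ≈ 1.414 — close to the ISO √2 ≈ 1.414.
In the C-series (envelope sizes, between A and B): C5 = 162 × 229 mm.

C5 (162 × 229 mm)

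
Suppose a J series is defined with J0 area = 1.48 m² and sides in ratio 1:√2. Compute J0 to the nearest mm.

Let the short side be w mm. Then w · w√2 = 1.48 m² = 1,480,000 mm².
w² = 1,480,000/√2, so w ≈ 1023.0 mm; long side = w√2 ≈ 1446.7 mm.

1023 × 1447 mm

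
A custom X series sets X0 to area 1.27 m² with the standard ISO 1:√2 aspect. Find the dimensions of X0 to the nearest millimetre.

Let the short side be w mm. Then w · w√2 = 1.27 m² = 1,270,000 mm².
w² = 1,270,000/√2, so w ≈ 947.6 mm; long side = w√2 ≈ 1340.2 mm.

948 × 1340 mm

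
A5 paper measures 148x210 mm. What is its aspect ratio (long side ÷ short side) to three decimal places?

210 / 148 = 1.419
ISO 216 targets √2 ≈ 1.414; the +0.005 deviation is from mm rounding.

1.419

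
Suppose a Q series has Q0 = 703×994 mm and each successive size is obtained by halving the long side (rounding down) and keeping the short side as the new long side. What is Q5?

124 × 175 mm

Q1: ⌊994/2⌋ × 703 = 497 × 703 mm
Q2: ⌊703/2⌋ × 497 = 351 × 497 mm
Q3: ⌊497/2⌋ × 351 = 248 × 351 mm
Q4: ⌊351/2⌋ × 248 = 175 × 248 mm
Q5: ⌊248/2⌋ × 175 = 124 × 175 mm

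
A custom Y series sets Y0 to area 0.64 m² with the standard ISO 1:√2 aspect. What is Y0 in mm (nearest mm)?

673 × 951 mm

Let the short side be w mm. Then w · w√2 = 0.64 m² = 640,000 mm².
w² = 640,000/√2, so w ≈ 672.7 mm; long side = w√2 ≈ 951.4 mm.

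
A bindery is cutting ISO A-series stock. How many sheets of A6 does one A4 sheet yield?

4

Each ISO step halves the sheet: 1 × A4 → 2 × A5 → 4 × A6
From A4 to A6 is 2 halving steps: 2^2 = 4.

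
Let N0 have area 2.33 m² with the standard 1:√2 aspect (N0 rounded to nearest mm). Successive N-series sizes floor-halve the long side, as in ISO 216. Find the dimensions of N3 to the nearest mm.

Let N0's short side be w mm. w · w√2 = 2.33 m² = 2,330,000 mm², so w ≈ 1283.6 mm and w√2 ≈ 1815.2 mm → N0 = 1284 × 1815 mm.
N1: ⌊1815/2⌋ × 1284 = 907 × 1284 mm
N2: ⌊1284/2⌋ × 907 = 642 × 907 mm
N3: ⌊907/2⌋ × 642 = 453 × 642 mm

453 × 642 mm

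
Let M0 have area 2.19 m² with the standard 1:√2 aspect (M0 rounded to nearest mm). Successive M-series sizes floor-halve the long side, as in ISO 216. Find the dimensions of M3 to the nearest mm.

Let M0's short side be w mm. w · w√2 = 2.19 m² = 2,190,000 mm², so w ≈ 1244.4 mm and w√2 ≈ 1759.9 mm → M0 = 1244 × 1760 mm.
M1: ⌊1760/2⌋ × 1244 = 880 × 1244 mm
M2: ⌊1244/2⌋ × 880 = 622 × 880 mm
M3: ⌊880/2⌋ × 622 = 440 × 622 mm

440 × 622 mm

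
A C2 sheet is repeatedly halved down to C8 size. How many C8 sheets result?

64

Each ISO step halves the sheet: 1 × C2 → 2 × C3 → 4 × C4 → 8 × C5 → …
From C2 to C8 is 6 halving steps: 2^6 = 64.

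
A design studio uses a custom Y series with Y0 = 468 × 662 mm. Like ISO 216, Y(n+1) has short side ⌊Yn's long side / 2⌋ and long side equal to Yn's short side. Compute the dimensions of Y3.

165 × 234 mm

Y1: ⌊662/2⌋ × 468 = 331 × 468 mm
Y2: ⌊468/2⌋ × 331 = 234 × 331 mm
Y3: ⌊331/2⌋ × 234 = 165 × 234 mm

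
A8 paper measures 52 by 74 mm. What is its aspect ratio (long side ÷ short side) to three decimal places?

74 / 52 = 1.423
ISO 216 targets √2 ≈ 1.414; the +0.009 deviation is from mm rounding.

1.423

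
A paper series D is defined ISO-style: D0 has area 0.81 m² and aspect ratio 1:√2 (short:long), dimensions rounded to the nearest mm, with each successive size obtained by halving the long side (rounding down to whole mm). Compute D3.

Let D0's short side be w mm. w · w√2 = 0.81 m² = 810,000 mm², so w ≈ 756.8 mm and w√2 ≈ 1070.3 mm → D0 = 757 × 1070 mm.
D1: ⌊1070/2⌋ × 757 = 535 × 757 mm
D2: ⌊757/2⌋ × 535 = 378 × 535 mm
D3: ⌊535/2⌋ × 378 = 267 × 378 mm

267 × 378 mm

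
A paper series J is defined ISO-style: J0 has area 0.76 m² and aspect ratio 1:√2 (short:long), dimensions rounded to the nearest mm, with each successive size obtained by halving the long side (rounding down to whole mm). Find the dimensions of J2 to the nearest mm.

366 × 518 mm

Let J0's short side be w mm. w · w√2 = 0.76 m² = 760,000 mm², so w ≈ 733.1 mm and w√2 ≈ 1036.7 mm → J0 = 733 × 1037 mm.
J1: ⌊1037/2⌋ × 733 = 518 × 733 mm
J2: ⌊733/2⌋ × 518 = 366 × 518 mm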